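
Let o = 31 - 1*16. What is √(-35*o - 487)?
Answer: 2*I*√253 ≈ 31.812*I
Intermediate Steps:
o = 15 (o = 31 - 16 = 15)
√(-35*o - 487) = √(-35*15 - 487) = √(-525 - 487) = √(-1012) = 2*I*√253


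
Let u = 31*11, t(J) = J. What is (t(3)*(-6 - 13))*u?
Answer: -19437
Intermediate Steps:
u = 341
(t(3)*(-6 - 13))*u = (3*(-6 - 13))*341 = (3*(-19))*341 = -57*341 = -19437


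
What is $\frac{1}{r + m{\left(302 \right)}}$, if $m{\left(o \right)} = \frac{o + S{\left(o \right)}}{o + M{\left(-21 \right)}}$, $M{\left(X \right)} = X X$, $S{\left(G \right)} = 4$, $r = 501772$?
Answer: $\frac{743}{372816902} \approx 1.9929 \cdot 10^{-6}$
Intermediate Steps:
$M{\left(X \right)} = X^{2}$
$m{\left(o \right)} = \frac{4 + o}{441 + o}$ ($m{\left(o \right)} = \frac{o + 4}{o + \left(-21\right)^{2}} = \frac{4 + o}{o + 441} = \frac{4 + o}{441 + o}$)
$\frac{1}{r + m{\left(302 \right)}} = \frac{1}{501772 + \frac{4 + 302}{441 + 302}} = \frac{1}{501772 + \frac{1}{743} \cdot 306} = \frac{1}{501772 + \frac{306}{743}} = \frac{1}{\frac{372816902}{743}} = \frac{743}{372816902}$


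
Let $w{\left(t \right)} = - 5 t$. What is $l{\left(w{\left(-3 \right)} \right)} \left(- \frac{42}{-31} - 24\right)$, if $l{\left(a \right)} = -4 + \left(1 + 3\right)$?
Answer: $0$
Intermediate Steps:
$l{\left(a \right)} = 0$ ($l{\left(a \right)} = -4 + 4 = 0$)
$l{\left(w{\left(-3 \right)} \right)} \left(- \frac{42}{-31} - 24\right) = 0 \left(- \frac{42}{-31} - 24\right) = 0 \left(\left(-42\right) \left(- \frac{1}{31}\right) - 24\right) = 0 \left(\frac{42}{31} - 24\right) = 0 \left(- \frac{702}{31}\right) = 0$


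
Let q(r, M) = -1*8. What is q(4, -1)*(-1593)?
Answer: 12744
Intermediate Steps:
q(r, M) = -8
q(4, -1)*(-1593) = -8*(-1593) = 12744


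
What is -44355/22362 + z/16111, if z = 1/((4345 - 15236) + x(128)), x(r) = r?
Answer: -2563758823459/1292543673622 ≈ -1.9835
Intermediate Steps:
z = -1/10763 (z = 1/((4345 - 15236) + 128) = 1/(-10891 + 128) = 1/(-10763) = -1/10763 ≈ -9.2911e-5)
-44355/22362 + z/16111 = -44355/22362 - 1/10763/16111 = -44355*1/22362 - 1/10763*1/16111 = -14785/7454 - 1/173402693 = -2563758823459/1292543673622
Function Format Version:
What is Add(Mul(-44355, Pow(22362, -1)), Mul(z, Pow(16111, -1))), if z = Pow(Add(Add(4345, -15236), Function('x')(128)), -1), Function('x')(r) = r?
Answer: Rational(-2563758823459, 1292543673622) ≈ -1.9835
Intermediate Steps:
z = Rational(-1, 10763) (z = Pow(Add(Add(4345, -15236), 128), -1) = Pow(Add(-10891, 128), -1) = Pow(-10763, -1) = Rational(-1, 10763) ≈ -9.2911e-5)
Add(Mul(-44355, Pow(22362, -1)), Mul(z, Pow(16111, -1))) = Add(Mul(-44355, Pow(22362, -1)), Mul(Rational(-1, 10763), Pow(16111, -1))) = Add(Mul(-44355, Rational(1, 22362)), Mul(Rational(-1, 10763), Rational(1, 16111))) = Add(Rational(-14785, 7454), Rational(-1, 173402693)) = Rational(-2563758823459, 1292543673622)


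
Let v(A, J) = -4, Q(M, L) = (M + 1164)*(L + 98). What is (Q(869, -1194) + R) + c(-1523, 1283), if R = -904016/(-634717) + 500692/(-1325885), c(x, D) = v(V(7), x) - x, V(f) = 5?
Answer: -1873861747239094709/841561749545 ≈ -2.2266e+6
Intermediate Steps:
Q(M, L) = (98 + L)*(1164 + M) (Q(M, L) = (1164 + M)*(98 + L) = (98 + L)*(1164 + M))
c(x, D) = -4 - x
R = 880823529996/841561749545 (R = -904016*(-1/634717) + 500692*(-1/1325885) = 904016/634717 - 500692/1325885 = 880823529996/841561749545 ≈ 1.0467)
(Q(869, -1194) + R) + c(-1523, 1283) = ((114072 + 98*869 + 1164*(-1194) - 1194*869) + 880823529996/841561749545) + (-4 - 1*(-1523)) = ((114072 + 85162 - 1389816 - 1037586) + 880823529996/841561749545) + (-4 + 1523) = (-2228168 + 880823529996/841561749545) + 1519 = -1875140079536653564/841561749545 + 1519 = -1873861747239094709/841561749545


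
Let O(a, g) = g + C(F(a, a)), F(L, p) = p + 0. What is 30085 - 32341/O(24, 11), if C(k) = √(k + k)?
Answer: 1840454/73 + 129364*√3/73 ≈ 28281.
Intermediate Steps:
F(L, p) = p
C(k) = √2*√k (C(k) = √(2*k) = √2*√k)
O(a, g) = g + √2*√a
30085 - 32341/O(24, 11) = 30085 - 32341/(11 + √2*√24) = 30085 - 32341/(11 + √2*(2*√6)) = 30085 - 32341/(11 + 4*√3)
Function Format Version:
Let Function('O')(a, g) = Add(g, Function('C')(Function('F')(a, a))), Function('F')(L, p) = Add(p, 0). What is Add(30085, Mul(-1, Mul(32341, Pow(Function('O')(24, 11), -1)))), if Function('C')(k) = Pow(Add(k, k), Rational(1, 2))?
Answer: Add(Rational(1840454, 73), Mul(Rational(129364, 73), Pow(3, Rational(1, 2)))) ≈ 28281.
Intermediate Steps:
Function('F')(L, p) = p
Function('C')(k) = Mul(Pow(2, Rational(1, 2)), Pow(k, Rational(1, 2))) (Function('C')(k) = Pow(Mul(2, k), Rational(1, 2)) = Mul(Pow(2, Rational(1, 2)), Pow(k, Rational(1, 2))))
Function('O')(a, g) = Add(g, Mul(Pow(2, Rational(1, 2)), Pow(a, Rational(1, 2))))
Add(30085, Mul(-1, Mul(32341, Pow(Function('O')(24, 11), -1)))) = Add(30085, Mul(-1, Mul(32341, Pow(Add(11, Mul(Pow(2, Rational(1, 2)), Pow(24, Rational(1, 2)))), -1)))) = Add(30085, Mul(-1, Mul(32341, Pow(Add(11, Mul(Pow(2, Rational(1, 2)), Mul(2, Pow(6, Rational(1, 2))))), -1)))) = Add(30085, Mul(-1, Mul(32341, Pow(Add(11, Mul(4, Pow(3, Rational(1, 2)))), -1)))) = Add(30085, Mul(-32341, Pow(Add(11, Mul(4, Pow(3, Rational(1, 2)))), -1)))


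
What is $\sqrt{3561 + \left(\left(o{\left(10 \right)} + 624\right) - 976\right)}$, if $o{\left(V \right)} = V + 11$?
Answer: $\sqrt{3230} \approx 56.833$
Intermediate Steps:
$o{\left(V \right)} = 11 + V$
$\sqrt{3561 + \left(\left(o{\left(10 \right)} + 624\right) - 976\right)} = \sqrt{3561 + \left(\left(\left(11 + 10\right) + 624\right) - 976\right)} = \sqrt{3561 + \left(\left(21 + 624\right) - 976\right)} = \sqrt{3561 + \left(645 - 976\right)} = \sqrt{3561 - 331} = \sqrt{3230}$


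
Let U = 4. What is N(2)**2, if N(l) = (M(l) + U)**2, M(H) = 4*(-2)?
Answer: 256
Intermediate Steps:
M(H) = -8
N(l) = 16 (N(l) = (-8 + 4)**2 = (-4)**2 = 16)
N(2)**2 = 16**2 = 256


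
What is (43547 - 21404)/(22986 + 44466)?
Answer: 671/2044 ≈ 0.32828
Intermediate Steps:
(43547 - 21404)/(22986 + 44466) = 22143/67452 = 22143*(1/67452) = 671/2044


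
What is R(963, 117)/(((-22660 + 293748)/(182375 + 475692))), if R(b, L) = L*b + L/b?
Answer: 3966765359635/14503208 ≈ 2.7351e+5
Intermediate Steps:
R(963, 117)/(((-22660 + 293748)/(182375 + 475692))) = (117*963 + 117/963)/(((-22660 + 293748)/(182375 + 475692))) = (112671 + 117*(1/963))/((271088/658067)) = (112671 + 13/107)/((271088*(1/658067))) = 12055810/(107*(271088/658067)) = (12055810/107)*(658067/271088) = 3966765359635/14503208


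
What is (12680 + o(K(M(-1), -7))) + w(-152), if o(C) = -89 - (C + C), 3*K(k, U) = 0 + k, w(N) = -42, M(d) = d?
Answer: 37649/3 ≈ 12550.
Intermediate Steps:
K(k, U) = k/3 (K(k, U) = (0 + k)/3 = k/3)
o(C) = -89 - 2*C
(12680 + o(K(M(-1), -7))) + w(-152) = (12680 + (-89 - 2*(-1)/3)) - 42 = (12680 + (-89 - 2*(-⅓))) - 42 = (12680 + (-89 + ⅔)) - 42 = (12680 - 265/3) - 42 = 37775/3 - 42 = 37649/3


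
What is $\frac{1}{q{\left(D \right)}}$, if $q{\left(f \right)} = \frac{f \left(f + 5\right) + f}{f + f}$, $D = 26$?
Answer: $\frac{1}{16} \approx 0.0625$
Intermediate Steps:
$q{\left(f \right)} = \frac{f + f \left(5 + f\right)}{2 f}$ ($q{\left(f \right)} = \frac{f \left(5 + f\right) + f}{2 f} = \left(f + f \left(5 + f\right)\right) \frac{1}{2 f} = \frac{f + f \left(5 + f\right)}{2 f}$)
$\frac{1}{q{\left(D \right)}} = \frac{1}{3 + \frac{1}{2} \cdot 26} = \frac{1}{3 + 13} = \frac{1}{16}$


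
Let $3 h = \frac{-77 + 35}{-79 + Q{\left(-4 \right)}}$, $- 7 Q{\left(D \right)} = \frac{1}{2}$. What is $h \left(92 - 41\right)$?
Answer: $\frac{3332}{369} \approx 9.0298$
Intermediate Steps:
$Q{\left(D \right)} = - \frac{1}{14}$ ($Q{\left(D \right)} = - \frac{1}{7 \cdot 2} = \left(- \frac{1}{7}\right) \frac{1}{2} = - \frac{1}{14}$)
$h = \frac{196}{1107}$ ($h = \frac{\left(-77 + 35\right) \frac{1}{-79 - \frac{1}{14}}}{3} = \frac{\left(-42\right) \frac{1}{- \frac{1107}{14}}}{3} = \frac{\left(-42\right) \left(- \frac{14}{1107}\right)}{3} = \frac{1}{3} \cdot \frac{196}{369} = \frac{196}{1107} \approx 0.17706$)
$h \left(92 - 41\right) = \frac{196 \left(92 - 41\right)}{1107} = \frac{196}{1107} \cdot 51 = \frac{3332}{369}$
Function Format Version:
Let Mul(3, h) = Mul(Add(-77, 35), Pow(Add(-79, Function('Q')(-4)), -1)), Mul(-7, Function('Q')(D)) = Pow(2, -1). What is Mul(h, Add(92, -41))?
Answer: Rational(3332, 369) ≈ 9.0298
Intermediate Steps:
Function('Q')(D) = Rational(-1, 14) (Function('Q')(D) = Mul(Rational(-1, 7), Pow(2, -1)) = Mul(Rational(-1, 7), Rational(1, 2)) = Rational(-1, 14))
h = Rational(196, 1107) (h = Mul(Rational(1, 3), Mul(Add(-77, 35), Pow(Add(-79, Rational(-1, 14)), -1))) = Mul(Rational(1, 3), Mul(-42, Pow(Rational(-1107, 14), -1))) = Mul(Rational(1, 3), Mul(-42, Rational(-14, 1107))) = Mul(Rational(1, 3), Rational(196, 369)) = Rational(196, 1107) ≈ 0.17706)
Mul(h, Add(92, -41)) = Mul(Rational(196, 1107), Add(92, -41)) = Mul(Rational(196, 1107), 51) = Rational(3332, 369)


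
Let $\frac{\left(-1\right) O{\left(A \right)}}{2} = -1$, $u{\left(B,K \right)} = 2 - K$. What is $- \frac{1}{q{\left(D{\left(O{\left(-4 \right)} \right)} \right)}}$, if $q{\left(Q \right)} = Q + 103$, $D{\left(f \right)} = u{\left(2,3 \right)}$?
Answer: $- \frac{1}{102} \approx -0.0098039$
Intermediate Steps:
$O{\left(A \right)} = 2$ ($O{\left(A \right)} = \left(-2\right) \left(-1\right) = 2$)
$D{\left(f \right)} = -1$ ($D{\left(f \right)} = 2 - 3 = -1$)
$q{\left(Q \right)} = 103 + Q$
$- \frac{1}{q{\left(D{\left(O{\left(-4 \right)} \right)} \right)}} = - \frac{1}{103 - 1} = - \frac{1}{102}$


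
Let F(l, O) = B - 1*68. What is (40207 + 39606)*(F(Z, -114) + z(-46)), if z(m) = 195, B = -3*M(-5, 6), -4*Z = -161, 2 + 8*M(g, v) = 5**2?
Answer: 75582911/8 ≈ 9.4479e+6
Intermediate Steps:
M(g, v) = 23/8 (M(g, v) = -1/4 + (1/8)*5**2 = -1/4 + (1/8)*25 = -1/4 + 25/8 = 23/8)
Z = 161/4 (Z = -1/4*(-161) = 161/4 ≈ 40.250)
B = -69/8 (B = -3*23/8 = -69/8 ≈ -8.6250)
F(l, O) = -613/8 (F(l, O) = -69/8 - 1*68 = -69/8 - 68 = -613/8)
(40207 + 39606)*(F(Z, -114) + z(-46)) = (40207 + 39606)*(-613/8 + 195) = 79813*(947/8) = 75582911/8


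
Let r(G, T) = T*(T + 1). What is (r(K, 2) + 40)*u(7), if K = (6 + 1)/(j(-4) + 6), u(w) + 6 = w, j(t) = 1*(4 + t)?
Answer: 46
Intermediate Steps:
j(t) = 4 + t
u(w) = -6 + w
K = 7/6 (K = (6 + 1)/((4 - 4) + 6) = 7/(0 + 6) = 7/6 ≈ 1.1667)
r(G, T) = T*(1 + T)
(r(K, 2) + 40)*u(7) = (2*(1 + 2) + 40)*(-6 + 7) = (2*3 + 40)*1 = (6 + 40)*1 = 46*1 = 46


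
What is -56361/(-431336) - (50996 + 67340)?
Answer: -51042520535/431336 ≈ -1.1834e+5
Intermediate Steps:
-56361/(-431336) - (50996 + 67340) = -56361*(-1/431336) - 1*118336 = 56361/431336 - 118336 = -51042520535/431336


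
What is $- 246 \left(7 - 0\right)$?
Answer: $-1722$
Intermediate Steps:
$- 246 \left(7 - 0\right) = - 246 \left(7 + 0\right) = \left(-246\right) 7 = -1722$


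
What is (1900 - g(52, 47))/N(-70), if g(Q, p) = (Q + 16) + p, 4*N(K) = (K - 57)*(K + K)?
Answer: 51/127 ≈ 0.40157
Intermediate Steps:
N(K) = K*(-57 + K)/2 (N(K) = ((K - 57)*(K + K))/4 = ((-57 + K)*(2*K))/4 = (2*K*(-57 + K))/4 = K*(-57 + K)/2)
g(Q, p) = 16 + Q + p (g(Q, p) = (16 + Q) + p = 16 + Q + p)
(1900 - g(52, 47))/N(-70) = (1900 - (16 + 52 + 47))/(((½)*(-70)*(-57 - 70))) = (1900 - 1*115)/(((½)*(-70)*(-127))) = (1900 - 115)/4445 = 1785*(1/4445) = 51/127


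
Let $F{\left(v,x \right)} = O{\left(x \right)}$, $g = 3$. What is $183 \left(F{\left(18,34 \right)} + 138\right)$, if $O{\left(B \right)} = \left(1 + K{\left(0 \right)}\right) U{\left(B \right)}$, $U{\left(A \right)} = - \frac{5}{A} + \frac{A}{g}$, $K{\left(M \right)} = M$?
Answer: $\frac{928237}{34} \approx 27301.0$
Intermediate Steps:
$U{\left(A \right)} = - \frac{5}{A} + \frac{A}{3}$
$O{\left(B \right)} = - \frac{5}{B} + \frac{B}{3}$ ($O{\left(B \right)} = \left(1 + 0\right) \left(- \frac{5}{B} + \frac{B}{3}\right) = 1 \left(- \frac{5}{B} + \frac{B}{3}\right) = - \frac{5}{B} + \frac{B}{3}$)
$F{\left(v,x \right)} = - \frac{5}{x} + \frac{x}{3}$
$183 \left(F{\left(18,34 \right)} + 138\right) = 183 \left(\left(- \frac{5}{34} + \frac{1}{3} \cdot 34\right) + 138\right) = 183 \left(\left(\left(-5\right) \frac{1}{34} + \frac{34}{3}\right) + 138\right) = 183 \left(\left(- \frac{5}{34} + \frac{34}{3}\right) + 138\right) = 183 \left(\frac{1141}{102} + 138\right) = 183 \cdot \frac{15217}{102} = \frac{928237}{34}$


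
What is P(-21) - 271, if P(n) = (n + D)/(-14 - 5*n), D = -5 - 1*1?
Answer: -24688/91 ≈ -271.30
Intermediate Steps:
D = -6 (D = -5 - 1 = -6)
P(n) = (-6 + n)/(-14 - 5*n) (P(n) = (n - 6)/(-14 - 5*n) = (-6 + n)/(-14 - 5*n))
P(-21) - 271 = (6 - 1*(-21))/(14 + 5*(-21)) - 271 = (6 + 21)/(14 - 105) - 271 = 27/(-91) - 271 = -1/91*27 - 271 = -27/91 - 271 = -24688/91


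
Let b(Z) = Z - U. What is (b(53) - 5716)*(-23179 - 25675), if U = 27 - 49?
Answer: 275585414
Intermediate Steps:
U = -22
b(Z) = 22 + Z (b(Z) = Z - 1*(-22) = Z + 22 = 22 + Z)
(b(53) - 5716)*(-23179 - 25675) = ((22 + 53) - 5716)*(-23179 - 25675) = (75 - 5716)*(-48854) = -5641*(-48854) = 275585414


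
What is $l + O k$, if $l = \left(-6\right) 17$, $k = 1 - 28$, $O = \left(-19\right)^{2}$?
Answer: $-9849$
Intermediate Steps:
$O = 361$
$k = -27$
$l = -102$
$l + O k = -102 + 361 \left(-27\right) = -102 - 9747 = -9849$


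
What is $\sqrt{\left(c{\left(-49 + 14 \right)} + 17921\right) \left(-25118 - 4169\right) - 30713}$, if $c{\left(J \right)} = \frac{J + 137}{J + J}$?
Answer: $\frac{i \sqrt{642929446705}}{35} \approx 22909.0 i$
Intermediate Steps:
$c{\left(J \right)} = \frac{137 + J}{2 J}$
$\sqrt{\left(c{\left(-49 + 14 \right)} + 17921\right) \left(-25118 - 4169\right) - 30713} = \sqrt{\left(\frac{137 + \left(-49 + 14\right)}{2 \left(-49 + 14\right)} + 17921\right) \left(-25118 - 4169\right) - 30713} = \sqrt{\left(\frac{137 - 35}{2 \left(-35\right)} + 17921\right) \left(-29287\right) - 30713} = \sqrt{\left(\frac{1}{2} \left(- \frac{1}{35}\right) 102 + 17921\right) \left(-29287\right) - 30713} = \sqrt{\left(- \frac{51}{35} + 17921\right) \left(-29287\right) - 30713} = \sqrt{\frac{627184}{35} \left(-29287\right) - 30713} = \sqrt{- \frac{18368337808}{35} - 30713} = \sqrt{- \frac{18369412763}{35}} = \frac{i \sqrt{642929446705}}{35}$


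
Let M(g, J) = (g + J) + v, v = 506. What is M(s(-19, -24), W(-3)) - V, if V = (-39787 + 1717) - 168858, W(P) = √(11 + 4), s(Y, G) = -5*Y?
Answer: 207529 + √15 ≈ 2.0753e+5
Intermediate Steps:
W(P) = √15
M(g, J) = 506 + J + g (M(g, J) = (g + J) + 506 = (J + g) + 506 = 506 + J + g)
V = -206928 (V = -38070 - 168858 = -206928)
M(s(-19, -24), W(-3)) - V = (506 + √15 - 5*(-19)) - 1*(-206928) = (506 + √15 + 95) + 206928 = (601 + √15) + 206928 = 207529 + √15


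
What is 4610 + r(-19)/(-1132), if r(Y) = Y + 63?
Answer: 1304619/283 ≈ 4610.0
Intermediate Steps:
r(Y) = 63 + Y
4610 + r(-19)/(-1132) = 4610 + (63 - 19)/(-1132) = 4610 + 44*(-1/1132) = 4610 - 11/283 = 1304619/283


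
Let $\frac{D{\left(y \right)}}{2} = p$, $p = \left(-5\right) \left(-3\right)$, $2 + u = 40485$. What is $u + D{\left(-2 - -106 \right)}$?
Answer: $40513$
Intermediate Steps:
$u = 40483$ ($u = -2 + 40485 = 40483$)
$p = 15$
$D{\left(y \right)} = 30$ ($D{\left(y \right)} = 2 \cdot 15 = 30$)
$u + D{\left(-2 - -106 \right)} = 40483 + 30 = 40513$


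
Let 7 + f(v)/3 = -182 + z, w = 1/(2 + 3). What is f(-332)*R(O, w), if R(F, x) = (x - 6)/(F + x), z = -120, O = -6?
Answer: -927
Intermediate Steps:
w = 1/5 ≈ 0.20000
f(v) = -927 (f(v) = -21 + 3*(-182 - 120) = -21 + 3*(-302) = -21 - 906 = -927)
R(F, x) = (-6 + x)/(F + x)
f(-332)*R(O, w) = -927*(-6 + 1/5)/(-6 + 1/5) = -927*(-29)/((-29/5)*5) = -(-4635)*(-29)/(29*5) = -927*1 = -927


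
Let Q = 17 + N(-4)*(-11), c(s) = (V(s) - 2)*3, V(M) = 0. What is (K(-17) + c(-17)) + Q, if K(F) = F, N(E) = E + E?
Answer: 82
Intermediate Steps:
N(E) = 2*E
c(s) = -6 (c(s) = (0 - 2)*3 = -2*3 = -6)
Q = 105 (Q = 17 + (2*(-4))*(-11) = 17 - 8*(-11) = 17 + 88 = 105)
(K(-17) + c(-17)) + Q = (-17 - 6) + 105 = -23 + 105 = 82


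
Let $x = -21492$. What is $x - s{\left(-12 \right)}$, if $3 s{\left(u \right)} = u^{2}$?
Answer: $-21540$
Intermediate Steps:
$s{\left(u \right)} = \frac{u^{2}}{3}$
$x - s{\left(-12 \right)} = -21492 - \frac{\left(-12\right)^{2}}{3} = -21492 - \frac{1}{3} \cdot 144 = -21492 - 48 = -21540$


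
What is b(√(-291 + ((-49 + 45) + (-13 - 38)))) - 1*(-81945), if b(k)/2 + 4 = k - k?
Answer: 81937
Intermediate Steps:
b(k) = -8 (b(k) = -8 + 2*(k - k) = -8 + 2*0 = -8 + 0 = -8)
b(√(-291 + ((-49 + 45) + (-13 - 38)))) - 1*(-81945) = -8 - 1*(-81945) = -8 + 81945 = 81937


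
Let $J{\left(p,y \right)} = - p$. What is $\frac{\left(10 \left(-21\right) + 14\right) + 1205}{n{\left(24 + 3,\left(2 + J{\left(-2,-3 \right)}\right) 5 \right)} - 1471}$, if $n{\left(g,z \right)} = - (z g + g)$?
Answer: $- \frac{1009}{2038} \approx -0.49509$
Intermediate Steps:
$n{\left(g,z \right)} = - g - g z$ ($n{\left(g,z \right)} = - (g z + g) = - (g + g z) = - g - g z$)
$\frac{\left(10 \left(-21\right) + 14\right) + 1205}{n{\left(24 + 3,\left(2 + J{\left(-2,-3 \right)}\right) 5 \right)} - 1471} = \frac{\left(10 \left(-21\right) + 14\right) + 1205}{- \left(24 + 3\right) \left(1 + \left(2 - -2\right) 5\right) - 1471} = \frac{\left(-210 + 14\right) + 1205}{\left(-1\right) 27 \left(1 + \left(2 + 2\right) 5\right) - 1471} = \frac{-196 + 1205}{\left(-1\right) 27 \left(1 + 4 \cdot 5\right) - 1471} = \frac{1009}{\left(-1\right) 27 \left(1 + 20\right) - 1471} = \frac{1009}{\left(-1\right) 27 \cdot 21 - 1471} = \frac{1009}{-567 - 1471} = \frac{1009}{-2038} = 1009 \left(- \frac{1}{2038}\right) = - \frac{1009}{2038}$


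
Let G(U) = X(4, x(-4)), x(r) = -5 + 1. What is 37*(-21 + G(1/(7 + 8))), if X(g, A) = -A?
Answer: -629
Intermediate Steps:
x(r) = -4
G(U) = 4 (G(U) = -1*(-4) = 4)
37*(-21 + G(1/(7 + 8))) = 37*(-21 + 4) = 37*(-17) = -629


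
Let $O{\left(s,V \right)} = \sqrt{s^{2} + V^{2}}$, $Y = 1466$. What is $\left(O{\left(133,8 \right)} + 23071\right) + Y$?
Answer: $24537 + \sqrt{17753} \approx 24670.0$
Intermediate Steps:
$O{\left(s,V \right)} = \sqrt{V^{2} + s^{2}}$
$\left(O{\left(133,8 \right)} + 23071\right) + Y = \left(\sqrt{8^{2} + 133^{2}} + 23071\right) + 1466 = \left(\sqrt{64 + 17689} + 23071\right) + 1466 = \left(\sqrt{17753} + 23071\right) + 1466 = \left(23071 + \sqrt{17753}\right) + 1466 = 24537 + \sqrt{17753}$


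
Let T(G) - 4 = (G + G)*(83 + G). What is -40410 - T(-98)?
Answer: -43354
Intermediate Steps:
T(G) = 4 + 2*G*(83 + G) (T(G) = 4 + (G + G)*(83 + G) = 4 + (2*G)*(83 + G) = 4 + 2*G*(83 + G))
-40410 - T(-98) = -40410 - (4 + 2*(-98)² + 166*(-98)) = -40410 - (4 + 2*9604 - 16268) = -40410 - (4 + 19208 - 16268) = -40410 - 1*2944 = -40410 - 2944 = -43354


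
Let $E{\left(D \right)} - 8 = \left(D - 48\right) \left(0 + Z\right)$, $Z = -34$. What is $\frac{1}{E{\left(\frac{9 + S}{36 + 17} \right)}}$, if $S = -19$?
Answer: $\frac{53}{87260} \approx 0.00060738$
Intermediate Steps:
$E{\left(D \right)} = 1640 - 34 D$ ($E{\left(D \right)} = 8 + \left(D - 48\right) \left(0 - 34\right) = 8 + \left(-48 + D\right) \left(-34\right) = 8 - \left(-1632 + 34 D\right) = 1640 - 34 D$)
$\frac{1}{E{\left(\frac{9 + S}{36 + 17} \right)}} = \frac{1}{1640 - 34 \frac{9 - 19}{36 + 17}} = \frac{1}{1640 - 34 \left(- \frac{10}{53}\right)} = \frac{1}{1640 - 34 \left(\left(-10\right) \frac{1}{53}\right)} = \frac{1}{1640 - - \frac{340}{53}} = \frac{1}{1640 + \frac{340}{53}} = \frac{1}{\frac{87260}{53}} = \frac{53}{87260}$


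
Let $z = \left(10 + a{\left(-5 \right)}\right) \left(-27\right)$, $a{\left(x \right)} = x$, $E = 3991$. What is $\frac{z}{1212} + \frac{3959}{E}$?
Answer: $\frac{1419841}{1612364} \approx 0.8806$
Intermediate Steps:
$z = -135$ ($z = \left(10 - 5\right) \left(-27\right) = 5 \left(-27\right) = -135$)
$\frac{z}{1212} + \frac{3959}{E} = - \frac{135}{1212} + \frac{3959}{3991} = \left(-135\right) \frac{1}{1212} + 3959 \cdot \frac{1}{3991} = - \frac{45}{404} + \frac{3959}{3991} = \frac{1419841}{1612364}$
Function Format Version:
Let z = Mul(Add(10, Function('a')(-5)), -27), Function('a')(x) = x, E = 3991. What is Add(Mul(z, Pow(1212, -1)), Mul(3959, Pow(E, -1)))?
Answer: Rational(1419841, 1612364) ≈ 0.88060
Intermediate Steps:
z = -135 (z = Mul(Add(10, -5), -27) = Mul(5, -27) = -135)
Add(Mul(z, Pow(1212, -1)), Mul(3959, Pow(E, -1))) = Add(Mul(-135, Pow(1212, -1)), Mul(3959, Pow(3991, -1))) = Add(Mul(-135, Rational(1, 1212)), Mul(3959, Rational(1, 3991))) = Add(Rational(-45, 404), Rational(3959, 3991)) = Rational(1419841, 1612364)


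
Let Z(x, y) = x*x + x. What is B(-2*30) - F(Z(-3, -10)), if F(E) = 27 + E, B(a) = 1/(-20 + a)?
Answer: -2641/80 ≈ -33.013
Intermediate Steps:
Z(x, y) = x + x² (Z(x, y) = x² + x = x + x²)
B(-2*30) - F(Z(-3, -10)) = 1/(-20 - 2*30) - (27 - 3*(1 - 3)) = 1/(-20 - 60) - (27 - 3*(-2)) = 1/(-80) - (27 + 6) = -1/80 - 1*33 = -1/80 - 33 = -2641/80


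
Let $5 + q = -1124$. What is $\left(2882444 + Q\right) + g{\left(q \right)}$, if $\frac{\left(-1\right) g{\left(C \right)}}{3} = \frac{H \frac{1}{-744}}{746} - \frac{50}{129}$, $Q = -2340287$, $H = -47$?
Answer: $\frac{4313054685387}{7955344} \approx 5.4216 \cdot 10^{5}$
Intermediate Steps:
$q = -1129$ ($q = -5 - 1124 = -1129$)
$g{\left(C \right)} = \frac{9248379}{7955344}$ ($g{\left(C \right)} = - 3 \left(\frac{\left(-47\right) \frac{1}{-744}}{746} - \frac{50}{129}\right) = - 3 \left(\left(-47\right) \left(- \frac{1}{744}\right) \frac{1}{746} - \frac{50}{129}\right) = - 3 \left(\frac{47}{744} \cdot \frac{1}{746} - \frac{50}{129}\right) = - 3 \left(\frac{47}{555024} - \frac{50}{129}\right) = \left(-3\right) \left(- \frac{3082793}{7955344}\right) = \frac{9248379}{7955344}$)
$\left(2882444 + Q\right) + g{\left(q \right)} = \left(2882444 - 2340287\right) + \frac{9248379}{7955344} = 542157 + \frac{9248379}{7955344} = \frac{4313054685387}{7955344}$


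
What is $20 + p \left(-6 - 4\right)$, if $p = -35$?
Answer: $370$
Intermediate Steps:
$20 + p \left(-6 - 4\right) = 20 - 35 \left(-6 - 4\right) = 20 - -350 = 20 + 350 = 370$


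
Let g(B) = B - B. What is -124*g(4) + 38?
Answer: 38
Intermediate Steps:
g(B) = 0
-124*g(4) + 38 = -124*0 + 38 = 0 + 38 = 38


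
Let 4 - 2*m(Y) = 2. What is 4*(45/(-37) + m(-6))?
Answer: -32/37 ≈ -0.86486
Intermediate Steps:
m(Y) = 1 (m(Y) = 2 - ½*2 = 2 - 1 = 1)
4*(45/(-37) + m(-6)) = 4*(45/(-37) + 1) = 4*(45*(-1/37) + 1) = 4*(-45/37 + 1) = 4*(-8/37) = -32/37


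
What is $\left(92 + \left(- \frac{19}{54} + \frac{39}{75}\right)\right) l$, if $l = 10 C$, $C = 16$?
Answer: $\frac{1990832}{135} \approx 14747.0$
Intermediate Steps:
$l = 160$ ($l = 10 \cdot 16 = 160$)
$\left(92 + \left(- \frac{19}{54} + \frac{39}{75}\right)\right) l = \left(92 + \left(- \frac{19}{54} + \frac{39}{75}\right)\right) 160 = \left(92 + \left(\left(-19\right) \frac{1}{54} + 39 \cdot \frac{1}{75}\right)\right) 160 = \left(92 + \left(- \frac{19}{54} + \frac{13}{25}\right)\right) 160 = \left(92 + \frac{227}{1350}\right) 160 = \frac{124427}{1350} \cdot 160 = \frac{1990832}{135}$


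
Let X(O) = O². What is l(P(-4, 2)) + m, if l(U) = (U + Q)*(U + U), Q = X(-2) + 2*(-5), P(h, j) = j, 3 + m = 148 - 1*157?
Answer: -28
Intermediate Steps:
m = -12 (m = -3 + (148 - 1*157) = -3 + (148 - 157) = -3 - 9 = -12)
Q = -6 (Q = (-2)² + 2*(-5) = 4 - 10 = -6)
l(U) = 2*U*(-6 + U) (l(U) = (U - 6)*(U + U) = (-6 + U)*(2*U) = 2*U*(-6 + U))
l(P(-4, 2)) + m = 2*2*(-6 + 2) - 12 = 2*2*(-4) - 12 = -16 - 12 = -28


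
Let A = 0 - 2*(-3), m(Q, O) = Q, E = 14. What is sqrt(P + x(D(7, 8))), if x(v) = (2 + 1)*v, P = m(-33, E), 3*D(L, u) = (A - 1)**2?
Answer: 2*I*sqrt(2) ≈ 2.8284*I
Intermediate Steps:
A = 6 (A = 0 + 6 = 6)
D(L, u) = 25/3 (D(L, u) = (6 - 1)**2/3 = (1/3)*5**2 = (1/3)*25 = 25/3)
P = -33
x(v) = 3*v
sqrt(P + x(D(7, 8))) = sqrt(-33 + 3*(25/3)) = sqrt(-33 + 25) = sqrt(-8) = 2*I*sqrt(2)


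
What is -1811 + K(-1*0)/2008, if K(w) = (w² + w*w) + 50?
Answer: -1818219/1004 ≈ -1811.0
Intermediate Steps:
K(w) = 50 + 2*w² (K(w) = (w² + w²) + 50 = 2*w² + 50 = 50 + 2*w²)
-1811 + K(-1*0)/2008 = -1811 + (50 + 2*(-1*0)²)/2008 = -1811 + (50 + 2*0²)*(1/2008) = -1811 + (50 + 2*0)*(1/2008) = -1811 + (50 + 0)*(1/2008) = -1811 + 50*(1/2008) = -1811 + 25/1004 = -1818219/1004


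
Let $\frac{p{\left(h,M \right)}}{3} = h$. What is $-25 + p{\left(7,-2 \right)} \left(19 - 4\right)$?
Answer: $290$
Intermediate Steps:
$p{\left(h,M \right)} = 3 h$
$-25 + p{\left(7,-2 \right)} \left(19 - 4\right) = -25 + 3 \cdot 7 \left(19 - 4\right) = -25 + 21 \left(19 - 4\right) = -25 + 21 \cdot 15 = -25 + 315 = 290$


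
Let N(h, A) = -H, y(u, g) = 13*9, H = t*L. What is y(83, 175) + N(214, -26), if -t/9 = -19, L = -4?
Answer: 801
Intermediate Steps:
t = 171 (t = -9*(-19) = 171)
H = -684 (H = 171*(-4) = -684)
y(u, g) = 117
N(h, A) = 684 (N(h, A) = -1*(-684) = 684)
y(83, 175) + N(214, -26) = 117 + 684 = 801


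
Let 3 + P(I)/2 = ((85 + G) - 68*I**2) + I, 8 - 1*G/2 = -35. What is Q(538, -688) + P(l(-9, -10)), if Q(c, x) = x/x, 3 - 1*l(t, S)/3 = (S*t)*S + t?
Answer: -1018048847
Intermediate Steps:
G = 86 (G = 16 - 2*(-35) = 16 + 70 = 86)
l(t, S) = 9 - 3*t - 3*t*S**2 (l(t, S) = 9 - 3*((S*t)*S + t) = 9 - 3*(t*S**2 + t) = 9 - 3*(t + t*S**2) = 9 + (-3*t - 3*t*S**2) = 9 - 3*t - 3*t*S**2)
Q(c, x) = 1
P(I) = 336 - 136*I**2 + 2*I (P(I) = -6 + 2*(((85 + 86) - 68*I**2) + I) = -6 + 2*((171 - 68*I**2) + I) = -6 + 2*(171 + I - 68*I**2) = -6 + (342 - 136*I**2 + 2*I) = 336 - 136*I**2 + 2*I)
Q(538, -688) + P(l(-9, -10)) = 1 + (336 - 136*(9 - 3*(-9) - 3*(-9)*(-10)**2)**2 + 2*(9 - 3*(-9) - 3*(-9)*(-10)**2)) = 1 + (336 - 136*(9 + 27 - 3*(-9)*100)**2 + 2*(9 + 27 - 3*(-9)*100)) = 1 + (336 - 136*(9 + 27 + 2700)**2 + 2*(9 + 27 + 2700)) = 1 + (336 - 136*2736**2 + 2*2736) = 1 + (336 - 136*7485696 + 5472) = 1 + (336 - 1018054656 + 5472) = 1 - 1018048848 = -1018048847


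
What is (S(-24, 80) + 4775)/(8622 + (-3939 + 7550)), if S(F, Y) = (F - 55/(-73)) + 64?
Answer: 351550/893009 ≈ 0.39367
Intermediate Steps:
S(F, Y) = 4727/73 + F (S(F, Y) = (F - 55*(-1/73)) + 64 = (F + 55/73) + 64 = (55/73 + F) + 64 = 4727/73 + F)
(S(-24, 80) + 4775)/(8622 + (-3939 + 7550)) = ((4727/73 - 24) + 4775)/(8622 + (-3939 + 7550)) = (2975/73 + 4775)/(8622 + 3611) = (351550/73)/12233 = (351550/73)*(1/12233) = 351550/893009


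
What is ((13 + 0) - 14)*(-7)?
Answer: 7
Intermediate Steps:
((13 + 0) - 14)*(-7) = (13 - 14)*(-7) = -1*(-7) = 7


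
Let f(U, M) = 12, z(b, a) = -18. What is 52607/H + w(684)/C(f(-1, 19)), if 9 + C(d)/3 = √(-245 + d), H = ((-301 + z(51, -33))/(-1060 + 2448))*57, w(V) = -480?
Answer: -11450815252/2854731 + 80*I*√233/157 ≈ -4011.2 + 7.778*I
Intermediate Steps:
H = -18183/1388 (H = ((-301 - 18)/(-1060 + 2448))*57 = -319/1388*57 = -18183/1388 ≈ -13.100)
C(d) = -27 + 3*√(-245 + d)
52607/H + w(684)/C(f(-1, 19)) = 52607/(-18183/1388) - 480/(-27 + 3*√(-245 + 12)) = 52607*(-1388/18183) - 480/(-27 + 3*√(-233)) = -73018516/18183 - 480/(-27 + 3*(I*√233)) = -73018516/18183 - 480/(-27 + 3*I*√233)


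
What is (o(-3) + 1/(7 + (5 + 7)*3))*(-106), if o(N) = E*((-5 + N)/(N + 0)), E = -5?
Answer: 182002/129 ≈ 1410.9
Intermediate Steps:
o(N) = -5*(-5 + N)/N (o(N) = -5*(-5 + N)/(N + 0) = -5*(-5 + N)/N)
(o(-3) + 1/(7 + (5 + 7)*3))*(-106) = ((-5 + 25/(-3)) + 1/(7 + (5 + 7)*3))*(-106) = ((-5 + 25*(-⅓)) + 1/(7 + 12*3))*(-106) = ((-5 - 25/3) + 1/(7 + 36))*(-106) = (-40/3 + 1/43)*(-106) = -1717/129*(-106) = 182002/129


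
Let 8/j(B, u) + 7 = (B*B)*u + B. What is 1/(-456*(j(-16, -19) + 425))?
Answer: -1629/315698984 ≈ -5.1600e-6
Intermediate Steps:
j(B, u) = 8/(-7 + B + u*B²) (j(B, u) = 8/(-7 + ((B*B)*u + B)) = 8/(-7 + (B²*u + B)) = 8/(-7 + (u*B² + B)) = 8/(-7 + (B + u*B²)) = 8/(-7 + B + u*B²))
1/(-456*(j(-16, -19) + 425)) = 1/(-456*(8/(-7 - 16 - 19*(-16)²) + 425)) = 1/(-456*(8/(-7 - 16 - 19*256) + 425)) = 1/(-456*(8/(-7 - 16 - 4864) + 425)) = 1/(-456*(8/(-4887) + 425)) = 1/(-456*(8*(-1/4887) + 425)) = 1/(-456*(-8/4887 + 425)) = 1/(-456*2076967/4887) = 1/(-315698984/1629) = -1629/315698984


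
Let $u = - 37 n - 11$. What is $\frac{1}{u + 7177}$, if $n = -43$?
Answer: $\frac{1}{8757} \approx 0.00011419$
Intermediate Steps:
$u = 1580$ ($u = \left(-37\right) \left(-43\right) - 11 = 1591 - 11 = 1580$)
$\frac{1}{u + 7177} = \frac{1}{1580 + 7177} = \frac{1}{8757}$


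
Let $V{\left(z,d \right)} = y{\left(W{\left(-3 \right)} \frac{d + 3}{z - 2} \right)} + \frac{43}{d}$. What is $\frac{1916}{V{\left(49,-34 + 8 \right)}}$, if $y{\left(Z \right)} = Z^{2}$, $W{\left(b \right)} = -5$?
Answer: $\frac{110043544}{248863} \approx 442.19$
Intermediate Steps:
$V{\left(z,d \right)} = \frac{43}{d} + \frac{25 \left(3 + d\right)^{2}}{\left(-2 + z\right)^{2}}$ ($V{\left(z,d \right)} = \left(- 5 \frac{d + 3}{z - 2}\right)^{2} + \frac{43}{d} = \left(- 5 \frac{3 + d}{-2 + z}\right)^{2} + \frac{43}{d} = \left(- \frac{5 \left(3 + d\right)}{-2 + z}\right)^{2} + \frac{43}{d} = \frac{25 \left(3 + d\right)^{2}}{\left(-2 + z\right)^{2}} + \frac{43}{d} = \frac{43}{d} + \frac{25 \left(3 + d\right)^{2}}{\left(-2 + z\right)^{2}}$)
$\frac{1916}{V{\left(49,-34 + 8 \right)}} = \frac{1916}{\frac{43}{-34 + 8} + \frac{25 \left(-3 - \left(-34 + 8\right)\right)^{2}}{\left(-2 + 49\right)^{2}}} = \frac{1916}{\frac{43}{-26} + \frac{25 \left(-3 - -26\right)^{2}}{2209}} = \frac{1916}{43 \left(- \frac{1}{26}\right) + 25 \left(-3 + 26\right)^{2} \cdot \frac{1}{2209}} = \frac{1916}{- \frac{43}{26} + 25 \cdot 23^{2} \cdot \frac{1}{2209}} = \frac{1916}{- \frac{43}{26} + 25 \cdot 529 \cdot \frac{1}{2209}} = \frac{1916}{- \frac{43}{26} + \frac{13225}{2209}} = \frac{1916}{\frac{248863}{57434}} = 1916 \cdot \frac{57434}{248863} = \frac{110043544}{248863}$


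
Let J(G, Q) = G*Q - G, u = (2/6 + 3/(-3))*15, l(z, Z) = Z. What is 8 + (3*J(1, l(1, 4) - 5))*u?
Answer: 68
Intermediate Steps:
u = -10 (u = (2*(1/6) + 3*(-1/3))*15 = (1/3 - 1)*15 = -2/3*15 = -10)
J(G, Q) = -G + G*Q
8 + (3*J(1, l(1, 4) - 5))*u = 8 + (3*(1*(-1 + (4 - 5))))*(-10) = 8 + (3*(1*(-1 - 1)))*(-10) = 8 + (3*(1*(-2)))*(-10) = 8 + (3*(-2))*(-10) = 8 - 6*(-10) = 8 + 60 = 68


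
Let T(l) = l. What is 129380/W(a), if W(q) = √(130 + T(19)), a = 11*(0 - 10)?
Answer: 129380*√149/149 ≈ 10599.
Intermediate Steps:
a = -110 (a = 11*(-10) = -110)
W(q) = √149 (W(q) = √(130 + 19) = √149)
129380/W(a) = 129380/(√149) = 129380*(√149/149) = 129380*√149/149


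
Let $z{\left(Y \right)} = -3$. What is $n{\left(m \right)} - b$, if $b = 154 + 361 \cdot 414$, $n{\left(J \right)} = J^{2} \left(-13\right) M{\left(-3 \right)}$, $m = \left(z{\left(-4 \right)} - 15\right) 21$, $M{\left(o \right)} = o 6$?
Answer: $33285248$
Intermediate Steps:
$M{\left(o \right)} = 6 o$
$m = -378$ ($m = \left(-3 - 15\right) 21 = \left(-18\right) 21 = -378$)
$n{\left(J \right)} = 234 J^{2}$ ($n{\left(J \right)} = J^{2} \left(-13\right) 6 \left(-3\right) = - 13 J^{2} \left(-18\right) = 234 J^{2}$)
$b = 149608$ ($b = 154 + 149454 = 149608$)
$n{\left(m \right)} - b = 234 \left(-378\right)^{2} - 149608 = 234 \cdot 142884 - 149608 = 33434856 - 149608 = 33285248$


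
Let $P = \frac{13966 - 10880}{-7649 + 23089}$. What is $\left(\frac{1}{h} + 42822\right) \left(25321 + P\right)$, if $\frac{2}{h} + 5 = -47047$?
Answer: $\frac{471496947156}{965} \approx 4.886 \cdot 10^{8}$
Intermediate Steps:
$h = - \frac{1}{23526}$ ($h = \frac{2}{-5 - 47047} = \frac{2}{-47052} = 2 \left(- \frac{1}{47052}\right) = - \frac{1}{23526} \approx -4.2506 \cdot 10^{-5}$)
$P = \frac{1543}{7720}$ ($P = \frac{3086}{15440} = 3086 \cdot \frac{1}{15440} = \frac{1543}{7720} \approx 0.19987$)
$\left(\frac{1}{h} + 42822\right) \left(25321 + P\right) = \left(\frac{1}{- \frac{1}{23526}} + 42822\right) \left(25321 + \frac{1543}{7720}\right) = \left(-23526 + 42822\right) \frac{195479663}{7720} = 19296 \cdot \frac{195479663}{7720} = \frac{471496947156}{965}$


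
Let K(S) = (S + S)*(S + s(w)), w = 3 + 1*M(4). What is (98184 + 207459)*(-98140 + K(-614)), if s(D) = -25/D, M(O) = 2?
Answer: 202333220856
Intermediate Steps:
w = 5 (w = 3 + 1*2 = 3 + 2 = 5)
K(S) = 2*S*(-5 + S) (K(S) = (S + S)*(S - 25/5) = (2*S)*(S - 25*⅕) = (2*S)*(S - 5) = (2*S)*(-5 + S) = 2*S*(-5 + S))
(98184 + 207459)*(-98140 + K(-614)) = (98184 + 207459)*(-98140 + 2*(-614)*(-5 - 614)) = 305643*(-98140 + 2*(-614)*(-619)) = 305643*(-98140 + 760132) = 305643*661992 = 202333220856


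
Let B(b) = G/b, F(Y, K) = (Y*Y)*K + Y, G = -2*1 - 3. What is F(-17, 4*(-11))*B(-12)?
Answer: -63665/12 ≈ -5305.4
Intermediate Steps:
G = -5 (G = -2 - 3 = -5)
F(Y, K) = Y + K*Y² (F(Y, K) = Y²*K + Y = K*Y² + Y = Y + K*Y²)
B(b) = -5/b
F(-17, 4*(-11))*B(-12) = (-17*(1 + (4*(-11))*(-17)))*(-5/(-12)) = (-17*(1 - 44*(-17)))*(-5*(-1/12)) = -17*(1 + 748)*(5/12) = -17*749*(5/12) = -12733*5/12 = -63665/12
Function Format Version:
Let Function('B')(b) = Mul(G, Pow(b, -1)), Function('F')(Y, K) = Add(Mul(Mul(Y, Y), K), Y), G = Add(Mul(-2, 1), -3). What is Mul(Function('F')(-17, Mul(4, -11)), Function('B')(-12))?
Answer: Rational(-63665, 12) ≈ -5305.4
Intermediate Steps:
G = -5 (G = Add(-2, -3) = -5)
Function('F')(Y, K) = Add(Y, Mul(K, Pow(Y, 2))) (Function('F')(Y, K) = Add(Mul(Pow(Y, 2), K), Y) = Add(Mul(K, Pow(Y, 2)), Y) = Add(Y, Mul(K, Pow(Y, 2))))
Function('B')(b) = Mul(-5, Pow(b, -1))
Mul(Function('F')(-17, Mul(4, -11)), Function('B')(-12)) = Mul(Mul(-17, Add(1, Mul(Mul(4, -11), -17))), Mul(-5, Pow(-12, -1))) = Mul(Mul(-17, Add(1, Mul(-44, -17))), Mul(-5, Rational(-1, 12))) = Mul(Mul(-17, Add(1, 748)), Rational(5, 12)) = Mul(Mul(-17, 749), Rational(5, 12)) = Mul(-12733, Rational(5, 12)) = Rational(-63665, 12)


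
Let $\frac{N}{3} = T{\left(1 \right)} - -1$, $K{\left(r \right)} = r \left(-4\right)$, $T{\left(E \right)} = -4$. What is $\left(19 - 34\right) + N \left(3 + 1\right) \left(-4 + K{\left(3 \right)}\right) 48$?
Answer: $27633$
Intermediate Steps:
$K{\left(r \right)} = - 4 r$
$N = -9$ ($N = 3 \left(-4 - -1\right) = 3 \left(-4 + 1\right) = 3 \left(-3\right) = -9$)
$\left(19 - 34\right) + N \left(3 + 1\right) \left(-4 + K{\left(3 \right)}\right) 48 = \left(19 - 34\right) + - 9 \left(3 + 1\right) \left(-4 - 12\right) 48 = -15 + - 9 \cdot 4 \left(-4 - 12\right) 48 = -15 + - 9 \cdot 4 \left(-16\right) 48 = -15 + \left(-9\right) \left(-64\right) 48 = -15 + 576 \cdot 48 = -15 + 27648 = 27633$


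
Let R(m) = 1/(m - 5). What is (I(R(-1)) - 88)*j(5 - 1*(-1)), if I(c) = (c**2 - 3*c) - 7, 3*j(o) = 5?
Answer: -17005/108 ≈ -157.45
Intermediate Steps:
j(o) = 5/3 (j(o) = (1/3)*5 = 5/3)
R(m) = 1/(-5 + m)
I(c) = -7 + c**2 - 3*c
(I(R(-1)) - 88)*j(5 - 1*(-1)) = ((-7 + (1/(-5 - 1))**2 - 3/(-5 - 1)) - 88)*(5/3) = ((-7 + (1/(-6))**2 - 3/(-6)) - 88)*(5/3) = ((-7 + (-1/6)**2 - 3*(-1/6)) - 88)*(5/3) = ((-7 + 1/36 + 1/2) - 88)*(5/3) = (-233/36 - 88)*(5/3) = -3401/36*5/3 = -17005/108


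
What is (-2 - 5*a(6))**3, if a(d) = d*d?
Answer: -6028568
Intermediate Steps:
a(d) = d**2
(-2 - 5*a(6))**3 = (-2 - 5*6**2)**3 = (-2 - 5*36)**3 = (-2 - 180)**3 = (-182)**3 = -6028568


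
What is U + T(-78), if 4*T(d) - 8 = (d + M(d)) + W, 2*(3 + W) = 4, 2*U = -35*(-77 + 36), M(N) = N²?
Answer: 8883/4 ≈ 2220.8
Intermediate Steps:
U = 1435/2 (U = (-35*(-77 + 36))/2 = (-35*(-41))/2 = (½)*1435 = 1435/2 ≈ 717.50)
W = -1 (W = -3 + (½)*4 = -3 + 2 = -1)
T(d) = 7/4 + d/4 + d²/4 (T(d) = 2 + ((d + d²) - 1)/4 = 2 + (-1 + d + d²)/4 = 2 + (-¼ + d/4 + d²/4) = 7/4 + d/4 + d²/4)
U + T(-78) = 1435/2 + (7/4 + (¼)*(-78) + (¼)*(-78)²) = 1435/2 + (7/4 - 39/2 + (¼)*6084) = 1435/2 + (7/4 - 39/2 + 1521) = 1435/2 + 6013/4 = 8883/4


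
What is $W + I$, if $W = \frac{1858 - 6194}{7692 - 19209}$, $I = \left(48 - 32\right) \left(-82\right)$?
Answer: $- \frac{15105968}{11517} \approx -1311.6$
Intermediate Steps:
$I = -1312$ ($I = \left(48 - 32\right) \left(-82\right) = 16 \left(-82\right) = -1312$)
$W = \frac{4336}{11517}$ ($W = - \frac{4336}{-11517} = \left(-4336\right) \left(- \frac{1}{11517}\right) = \frac{4336}{11517} \approx 0.37649$)
$W + I = \frac{4336}{11517} - 1312 = - \frac{15105968}{11517}$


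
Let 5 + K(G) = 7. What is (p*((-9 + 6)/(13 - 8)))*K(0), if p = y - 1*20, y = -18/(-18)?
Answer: 114/5 ≈ 22.800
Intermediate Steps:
y = 1 (y = -18*(-1/18) = 1)
K(G) = 2 (K(G) = -5 + 7 = 2)
p = -19 (p = 1 - 1*20 = 1 - 20 = -19)
(p*((-9 + 6)/(13 - 8)))*K(0) = -19*(-9 + 6)/(13 - 8)*2 = -(-57)/5*2 = -19*(-⅗)*2 = (57/5)*2 = 114/5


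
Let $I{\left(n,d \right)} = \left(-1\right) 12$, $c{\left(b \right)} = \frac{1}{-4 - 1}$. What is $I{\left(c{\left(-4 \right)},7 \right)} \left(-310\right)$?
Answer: $3720$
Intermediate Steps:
$c{\left(b \right)} = - \frac{1}{5}$ ($c{\left(b \right)} = \frac{1}{-5} = - \frac{1}{5}$)
$I{\left(n,d \right)} = -12$
$I{\left(c{\left(-4 \right)},7 \right)} \left(-310\right) = \left(-12\right) \left(-310\right) = 3720$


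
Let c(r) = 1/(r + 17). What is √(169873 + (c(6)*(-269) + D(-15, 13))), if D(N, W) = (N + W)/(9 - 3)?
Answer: √808708083/69 ≈ 412.14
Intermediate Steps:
D(N, W) = N/6 + W/6 (D(N, W) = (N + W)/6 = (N + W)*(⅙) = N/6 + W/6)
c(r) = 1/(17 + r)
√(169873 + (c(6)*(-269) + D(-15, 13))) = √(169873 + (-269/(17 + 6) + ((⅙)*(-15) + (⅙)*13))) = √(169873 + (-269/23 + (-5/2 + 13/6))) = √(169873 + ((1/23)*(-269) - ⅓)) = √(169873 + (-269/23 - ⅓)) = √(169873 - 830/69) = √(11720407/69) = √808708083/69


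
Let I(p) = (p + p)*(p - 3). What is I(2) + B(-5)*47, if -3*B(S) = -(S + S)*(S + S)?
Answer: 4688/3 ≈ 1562.7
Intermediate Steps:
I(p) = 2*p*(-3 + p) (I(p) = (2*p)*(-3 + p) = 2*p*(-3 + p))
B(S) = 4*S**2/3 (B(S) = -(-1)*(S + S)*(S + S)/3 = -(-1)*(2*S)*(2*S)/3 = -(-1)*4*S**2/3 = -(-4)*S**2/3 = 4*S**2/3)
I(2) + B(-5)*47 = 2*2*(-3 + 2) + ((4/3)*(-5)**2)*47 = 2*2*(-1) + ((4/3)*25)*47 = -4 + (100/3)*47 = -4 + 4700/3 = 4688/3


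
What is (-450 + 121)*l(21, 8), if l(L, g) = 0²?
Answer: 0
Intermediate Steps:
l(L, g) = 0
(-450 + 121)*l(21, 8) = (-450 + 121)*0 = -329*0 = 0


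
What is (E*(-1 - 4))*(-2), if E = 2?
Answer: 20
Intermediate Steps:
(E*(-1 - 4))*(-2) = (2*(-1 - 4))*(-2) = (2*(-5))*(-2) = -10*(-2) = 20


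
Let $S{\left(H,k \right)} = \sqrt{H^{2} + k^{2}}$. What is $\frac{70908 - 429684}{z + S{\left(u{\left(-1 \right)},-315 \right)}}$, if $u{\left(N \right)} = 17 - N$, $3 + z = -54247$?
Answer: $\frac{19463598000}{2942962951} + \frac{3228984 \sqrt{1229}}{2942962951} \approx 6.6521$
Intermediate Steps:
$z = -54250$ ($z = -3 - 54247 = -54250$)
$\frac{70908 - 429684}{z + S{\left(u{\left(-1 \right)},-315 \right)}} = \frac{70908 - 429684}{-54250 + \sqrt{\left(17 - -1\right)^{2} + \left(-315\right)^{2}}} = - \frac{358776}{-54250 + \sqrt{\left(17 + 1\right)^{2} + 99225}} = - \frac{358776}{-54250 + \sqrt{18^{2} + 99225}} = - \frac{358776}{-54250 + \sqrt{324 + 99225}} = - \frac{358776}{-54250 + \sqrt{99549}} = - \frac{358776}{-54250 + 9 \sqrt{1229}}$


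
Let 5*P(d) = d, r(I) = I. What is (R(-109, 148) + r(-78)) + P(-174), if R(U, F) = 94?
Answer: -94/5 ≈ -18.800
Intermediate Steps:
P(d) = d/5
(R(-109, 148) + r(-78)) + P(-174) = (94 - 78) + (1/5)*(-174) = 16 - 174/5 = -94/5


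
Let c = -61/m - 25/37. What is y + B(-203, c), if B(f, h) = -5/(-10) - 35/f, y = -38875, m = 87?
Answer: -2254711/58 ≈ -38874.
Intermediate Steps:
c = -4432/3219 (c = -61/87 - 25/37 = -4432/3219 ≈ -1.3768)
B(f, h) = 1/2 - 35/f (B(f, h) = -5*(-1/10) - 35/f = 1/2 - 35/f)
y + B(-203, c) = -38875 + (1/2)*(-70 - 203)/(-203) = -38875 + (1/2)*(-1/203)*(-273) = -38875 + 39/58 = -2254711/58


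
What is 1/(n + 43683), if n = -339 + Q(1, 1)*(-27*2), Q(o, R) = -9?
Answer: 1/43830 ≈ 2.2815e-5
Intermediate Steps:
n = 147 (n = -339 - (-243)*2 = -339 - 9*(-54) = -339 + 486 = 147)
1/(n + 43683) = 1/(147 + 43683) = 1/43830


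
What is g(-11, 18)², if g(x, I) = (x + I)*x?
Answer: 5929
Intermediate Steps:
g(x, I) = x*(I + x) (g(x, I) = (I + x)*x = x*(I + x))
g(-11, 18)² = (-11*(18 - 11))² = (-11*7)² = (-77)² = 5929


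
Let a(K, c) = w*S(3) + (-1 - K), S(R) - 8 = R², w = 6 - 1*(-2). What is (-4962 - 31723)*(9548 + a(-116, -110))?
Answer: -359476315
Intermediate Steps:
w = 8 (w = 6 + 2 = 8)
S(R) = 8 + R²
a(K, c) = 135 - K (a(K, c) = 8*(8 + 3²) + (-1 - K) = 8*(8 + 9) + (-1 - K) = 8*17 + (-1 - K) = 136 + (-1 - K) = 135 - K)
(-4962 - 31723)*(9548 + a(-116, -110)) = (-4962 - 31723)*(9548 + (135 - 1*(-116))) = -36685*(9548 + (135 + 116)) = -36685*(9548 + 251) = -36685*9799 = -359476315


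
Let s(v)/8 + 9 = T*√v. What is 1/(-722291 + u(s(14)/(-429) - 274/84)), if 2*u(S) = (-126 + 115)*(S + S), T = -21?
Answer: -215316357438/155513738803957153 + 1284192*√14/155513738803957153 ≈ -1.3845e-6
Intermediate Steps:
s(v) = -72 - 168*√v (s(v) = -72 + 8*(-21*√v) = -72 - 168*√v)
u(S) = -11*S (u(S) = ((-126 + 115)*(S + S))/2 = (-22*S)/2 = -11*S)
1/(-722291 + u(s(14)/(-429) - 274/84)) = 1/(-722291 - 11*((-72 - 168*√14)/(-429) - 274/84)) = 1/(-722291 - 11*((-72 - 168*√14)*(-1/429) - 274*1/84)) = 1/(-722291 - 11*((24/143 + 56*√14/143) - 137/42)) = 1/(-722291 - 11*(-18583/6006 + 56*√14/143)) = 1/(-722291 + (18583/546 - 56*√14/13)) = 1/(-394352303/546 - 56*√14/13)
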